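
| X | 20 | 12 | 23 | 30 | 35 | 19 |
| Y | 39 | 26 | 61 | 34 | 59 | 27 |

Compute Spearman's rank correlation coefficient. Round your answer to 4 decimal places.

Rank X: 3, 1, 4, 5, 6, 2
Rank Y: 4, 1, 6, 3, 5, 2
d = rank(X) − rank(Y): -1, 0, -2, 2, 1, 0; Σd² = 10
ρ = 1 − 6Σd² / [n(n²−1)] = 1 − 6×10 / (6×35) = 1 − 60/210 ≈ 0.7143

0.7143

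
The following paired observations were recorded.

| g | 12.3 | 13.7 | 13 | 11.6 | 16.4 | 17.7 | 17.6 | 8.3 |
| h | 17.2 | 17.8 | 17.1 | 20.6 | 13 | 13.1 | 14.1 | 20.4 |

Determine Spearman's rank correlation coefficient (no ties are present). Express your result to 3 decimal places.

Rank g: 3, 5, 4, 2, 6, 8, 7, 1
Rank h: 5, 6, 4, 8, 1, 2, 3, 7
d = rank(g) − rank(h): -2, -1, 0, -6, 5, 6, 4, -6; Σd² = 154
ρ = 1 − 6Σd² / [n(n²−1)] = 1 − 6×154 / (8×63) = 1 − 924/504 ≈ -0.833

-0.833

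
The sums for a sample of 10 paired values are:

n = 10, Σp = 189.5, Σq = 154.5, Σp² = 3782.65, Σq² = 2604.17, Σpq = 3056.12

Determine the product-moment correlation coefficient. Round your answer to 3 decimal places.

0.629

r = (nΣpq − ΣpΣq) / √[(nΣp² − (Σp)²)(nΣq² − (Σq)²)]
Numerator: 10×3056.12 − 189.5×154.5 = 1283.45
Denominator: √[(37826.5 − 35910.25)(26041.7 − 23870.25)] = √[1916.25 × 2171.45] = 2039.8630
r = 1283.45 / 2039.8630 ≈ 0.629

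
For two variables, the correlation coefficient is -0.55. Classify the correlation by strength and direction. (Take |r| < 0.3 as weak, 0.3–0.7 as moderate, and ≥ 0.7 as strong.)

moderate negative

r = -0.55 < 0 so the relationship is negative.
|r| = 0.55, which falls in the moderate range.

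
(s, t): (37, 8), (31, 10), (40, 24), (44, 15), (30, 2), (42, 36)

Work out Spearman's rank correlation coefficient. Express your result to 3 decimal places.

Rank s: 3, 2, 4, 6, 1, 5
Rank t: 2, 3, 5, 4, 1, 6
d = rank(s) − rank(t): 1, -1, -1, 2, 0, -1; Σd² = 8
ρ = 1 − 6Σd² / [n(n²−1)] = 1 − 6×8 / (6×35) = 1 − 48/210 ≈ 0.771

0.771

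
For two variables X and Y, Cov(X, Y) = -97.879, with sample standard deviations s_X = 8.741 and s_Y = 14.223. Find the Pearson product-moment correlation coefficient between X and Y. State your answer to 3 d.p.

r = Cov(X,Y) / (s_X · s_Y) = -97.879 / (8.741 × 14.223)
  = -97.879 / 124.3232 ≈ -0.787

-0.787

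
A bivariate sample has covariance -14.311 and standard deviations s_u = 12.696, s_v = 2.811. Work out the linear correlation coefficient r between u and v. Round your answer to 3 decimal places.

-0.401

r = Cov(u,v) / (s_u · s_v) = -14.311 / (12.696 × 2.811)
  = -14.311 / 35.6885 ≈ -0.401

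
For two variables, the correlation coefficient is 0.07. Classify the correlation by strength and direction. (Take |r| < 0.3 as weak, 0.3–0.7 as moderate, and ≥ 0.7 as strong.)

r = 0.07 > 0 so the relationship is positive.
|r| = 0.07, which falls in the weak range.

weak positive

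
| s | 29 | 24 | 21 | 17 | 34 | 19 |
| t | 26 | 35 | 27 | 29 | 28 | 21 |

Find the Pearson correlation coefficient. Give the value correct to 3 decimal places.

n = 6, Σs = 144, Σt = 166, Σs² = 3664, Σt² = 4696, Σst = 4005
nΣst − ΣsΣt = 24030 − 23904 = 126
nΣs² − (Σs)² = 21984 − 20736 = 1248; nΣt² − (Σt)² = 28176 − 27556 = 620
r = 126 / √(1248 × 620) = 126 / 879.6363 ≈ 0.143

0.143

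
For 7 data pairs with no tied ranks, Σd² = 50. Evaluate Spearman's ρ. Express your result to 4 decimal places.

ρ = 1 − 6Σd² / [n(n²−1)] = 1 − 6×50 / (7×48)
  = 1 − 300/336 = 1 − 0.89286 ≈ 0.1071

0.1071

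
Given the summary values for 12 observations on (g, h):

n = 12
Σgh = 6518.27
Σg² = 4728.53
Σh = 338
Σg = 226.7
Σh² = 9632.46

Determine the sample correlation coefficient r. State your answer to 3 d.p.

r = (nΣgh − ΣgΣh) / √[(nΣg² − (Σg)²)(nΣh² − (Σh)²)]
Numerator: 12×6518.27 − 226.7×338 = 1594.64
Denominator: √[(56742.36 − 51392.89)(115589.52 − 114244)] = √[5349.47 × 1345.52] = 2682.8751
r = 1594.64 / 2682.8751 ≈ 0.594

0.594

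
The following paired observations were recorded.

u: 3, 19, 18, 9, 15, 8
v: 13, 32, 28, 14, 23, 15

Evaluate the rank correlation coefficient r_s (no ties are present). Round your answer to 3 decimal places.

0.943

Rank u: 1, 6, 5, 3, 4, 2
Rank v: 1, 6, 5, 2, 4, 3
d = rank(u) − rank(v): 0, 0, 0, 1, 0, -1; Σd² = 2
ρ = 1 − 6Σd² / [n(n²−1)] = 1 − 6×2 / (6×35) = 1 − 12/210 ≈ 0.943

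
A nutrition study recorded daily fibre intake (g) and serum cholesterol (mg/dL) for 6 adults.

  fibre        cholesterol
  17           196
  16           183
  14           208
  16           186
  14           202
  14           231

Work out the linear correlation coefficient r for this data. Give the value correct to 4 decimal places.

-0.6981

n = 6, Σx = 91, Σy = 1206, Σx² = 1389, Σy² = 243930, Σxy = 18210
nΣxy − ΣxΣy = 109260 − 109746 = -486
nΣx² − (Σx)² = 8334 − 8281 = 53; nΣy² − (Σy)² = 1463580 − 1454436 = 9144
r = -486 / √(53 × 9144) = -486 / 696.1552 ≈ -0.6981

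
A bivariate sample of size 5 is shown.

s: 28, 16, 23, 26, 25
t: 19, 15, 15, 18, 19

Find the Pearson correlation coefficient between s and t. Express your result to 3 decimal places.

0.804

n = 5, Σs = 118, Σt = 86, Σs² = 2870, Σt² = 1496, Σst = 2060
nΣst − ΣsΣt = 10300 − 10148 = 152
nΣs² − (Σs)² = 14350 − 13924 = 426; nΣt² − (Σt)² = 7480 − 7396 = 84
r = 152 / √(426 × 84) = 152 / 189.1666 ≈ 0.804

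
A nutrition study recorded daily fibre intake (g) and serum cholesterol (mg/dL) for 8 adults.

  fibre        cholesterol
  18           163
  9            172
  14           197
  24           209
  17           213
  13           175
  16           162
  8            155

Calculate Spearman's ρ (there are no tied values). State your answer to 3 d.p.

Rank fibre: 7, 2, 4, 8, 6, 3, 5, 1
Rank cholesterol: 3, 4, 6, 7, 8, 5, 2, 1
d = rank(fibre) − rank(cholesterol): 4, -2, -2, 1, -2, -2, 3, 0; Σd² = 42
ρ = 1 − 6Σd² / [n(n²−1)] = 1 − 6×42 / (8×63) = 1 − 252/504 ≈ 0.500

0.500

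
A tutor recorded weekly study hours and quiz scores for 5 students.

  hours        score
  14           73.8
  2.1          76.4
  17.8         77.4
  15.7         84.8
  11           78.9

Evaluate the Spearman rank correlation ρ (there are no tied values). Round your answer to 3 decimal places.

0.300

Rank hours: 3, 1, 5, 4, 2
Rank score: 1, 2, 3, 5, 4
d = rank(hours) − rank(score): 2, -1, 2, -1, -2; Σd² = 14
ρ = 1 − 6Σd² / [n(n²−1)] = 1 − 6×14 / (5×24) = 1 − 84/120 ≈ 0.300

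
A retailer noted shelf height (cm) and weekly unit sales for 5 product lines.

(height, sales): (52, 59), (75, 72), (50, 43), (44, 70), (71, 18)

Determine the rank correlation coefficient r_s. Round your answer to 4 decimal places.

Rank height: 3, 5, 2, 1, 4
Rank sales: 3, 5, 2, 4, 1
d = rank(height) − rank(sales): 0, 0, 0, -3, 3; Σd² = 18
ρ = 1 − 6Σd² / [n(n²−1)] = 1 − 6×18 / (5×24) = 1 − 108/120 ≈ 0.1000

0.1000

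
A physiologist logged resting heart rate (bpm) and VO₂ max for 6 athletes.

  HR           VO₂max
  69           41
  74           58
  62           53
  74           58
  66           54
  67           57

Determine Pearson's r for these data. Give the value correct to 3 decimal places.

n = 6, Σx = 412, Σy = 321, Σx² = 28402, Σy² = 17383, Σxy = 22082
nΣxy − ΣxΣy = 132492 − 132252 = 240
nΣx² − (Σx)² = 170412 − 169744 = 668; nΣy² − (Σy)² = 104298 − 103041 = 1257
r = 240 / √(668 × 1257) = 240 / 916.3384 ≈ 0.262

0.262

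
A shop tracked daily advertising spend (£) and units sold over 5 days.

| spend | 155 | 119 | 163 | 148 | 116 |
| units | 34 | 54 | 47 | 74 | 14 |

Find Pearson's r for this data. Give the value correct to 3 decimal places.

n = 5, Σx = 701, Σy = 223, Σx² = 100115, Σy² = 11953, Σxy = 31933
nΣxy − ΣxΣy = 159665 − 156323 = 3342
nΣx² − (Σx)² = 500575 − 491401 = 9174; nΣy² − (Σy)² = 59765 − 49729 = 10036
r = 3342 / √(9174 × 10036) = 3342 / 9595.3251 ≈ 0.348

0.348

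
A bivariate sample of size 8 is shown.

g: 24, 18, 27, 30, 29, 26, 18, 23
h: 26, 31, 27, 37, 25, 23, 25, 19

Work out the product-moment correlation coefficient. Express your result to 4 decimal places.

0.2269

n = 8, Σg = 195, Σh = 213, Σg² = 4899, Σh² = 5875, Σgh = 5231
nΣgh − ΣgΣh = 41848 − 41535 = 313
nΣg² − (Σg)² = 39192 − 38025 = 1167; nΣh² − (Σh)² = 47000 − 45369 = 1631
r = 313 / √(1167 × 1631) = 313 / 1379.6293 ≈ 0.2269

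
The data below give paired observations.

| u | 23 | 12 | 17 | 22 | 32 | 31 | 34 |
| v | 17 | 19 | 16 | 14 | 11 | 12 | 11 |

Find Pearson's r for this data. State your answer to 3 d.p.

-0.935

n = 7, Σu = 171, Σv = 100, Σu² = 4587, Σv² = 1488, Σuv = 2297
nΣuv − ΣuΣv = 16079 − 17100 = -1021
nΣu² − (Σu)² = 32109 − 29241 = 2868; nΣv² − (Σv)² = 10416 − 10000 = 416
r = -1021 / √(2868 × 416) = -1021 / 1092.2857 ≈ -0.935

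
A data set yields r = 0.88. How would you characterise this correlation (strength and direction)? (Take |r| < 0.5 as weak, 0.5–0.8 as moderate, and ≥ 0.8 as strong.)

r = 0.88 > 0 so the relationship is positive.
|r| = 0.88, which falls in the strong range.

strong positive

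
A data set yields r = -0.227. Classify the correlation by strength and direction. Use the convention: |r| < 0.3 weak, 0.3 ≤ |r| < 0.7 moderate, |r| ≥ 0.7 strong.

weak negative

r = -0.227 < 0 so the relationship is negative.
|r| = 0.227, which falls in the weak range.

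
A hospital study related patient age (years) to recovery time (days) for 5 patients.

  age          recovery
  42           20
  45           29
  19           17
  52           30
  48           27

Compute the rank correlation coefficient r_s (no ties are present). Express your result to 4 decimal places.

0.9000

Rank age: 2, 3, 1, 5, 4
Rank recovery: 2, 4, 1, 5, 3
d = rank(age) − rank(recovery): 0, -1, 0, 0, 1; Σd² = 2
ρ = 1 − 6Σd² / [n(n²−1)] = 1 − 6×2 / (5×24) = 1 − 12/120 ≈ 0.9000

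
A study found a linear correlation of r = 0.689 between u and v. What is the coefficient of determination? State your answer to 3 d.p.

r² = (0.689)² = 0.475

0.475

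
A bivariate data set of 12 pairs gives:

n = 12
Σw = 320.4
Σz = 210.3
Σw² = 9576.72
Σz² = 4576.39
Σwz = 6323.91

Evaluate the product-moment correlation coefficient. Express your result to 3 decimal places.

r = (nΣwz − ΣwΣz) / √[(nΣw² − (Σw)²)(nΣz² − (Σz)²)]
Numerator: 12×6323.91 − 320.4×210.3 = 8506.8
Denominator: √[(114920.64 − 102656.16)(54916.68 − 44226.09)] = √[12264.48 × 10690.59] = 11450.5252
r = 8506.8 / 11450.5252 ≈ 0.743

0.743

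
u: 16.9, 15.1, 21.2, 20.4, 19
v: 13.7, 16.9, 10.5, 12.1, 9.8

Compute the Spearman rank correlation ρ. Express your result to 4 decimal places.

-0.7000

Rank u: 2, 1, 5, 4, 3
Rank v: 4, 5, 2, 3, 1
d = rank(u) − rank(v): -2, -4, 3, 1, 2; Σd² = 34
ρ = 1 − 6Σd² / [n(n²−1)] = 1 − 6×34 / (5×24) = 1 − 204/120 ≈ -0.7000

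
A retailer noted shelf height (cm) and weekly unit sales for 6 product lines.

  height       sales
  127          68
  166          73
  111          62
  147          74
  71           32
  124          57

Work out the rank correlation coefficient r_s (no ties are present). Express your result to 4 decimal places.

Rank height: 4, 6, 2, 5, 1, 3
Rank sales: 4, 5, 3, 6, 1, 2
d = rank(height) − rank(sales): 0, 1, -1, -1, 0, 1; Σd² = 4
ρ = 1 − 6Σd² / [n(n²−1)] = 1 − 6×4 / (6×35) = 1 − 24/210 ≈ 0.8857

0.8857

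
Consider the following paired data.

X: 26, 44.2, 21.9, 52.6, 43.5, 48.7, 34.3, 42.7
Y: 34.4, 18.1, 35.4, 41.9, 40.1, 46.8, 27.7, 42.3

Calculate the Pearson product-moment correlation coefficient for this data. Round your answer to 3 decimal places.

n = 8, ΣX = 313.9, ΣY = 286.7, ΣX² = 13139.73, ΣY² = 10874.57, ΣXY = 11453.45
nΣXY − ΣXΣY = 91627.6 − 89995.13 = 1632.47
nΣX² − (ΣX)² = 105117.84 − 98533.21 = 6584.63; nΣY² − (ΣY)² = 86996.56 − 82196.89 = 4799.67
r = 1632.47 / √(6584.63 × 4799.67) = 1632.47 / 5621.7480 ≈ 0.290

0.290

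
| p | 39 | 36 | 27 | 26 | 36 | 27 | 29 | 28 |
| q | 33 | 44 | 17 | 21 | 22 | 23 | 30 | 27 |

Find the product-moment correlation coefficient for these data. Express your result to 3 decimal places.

n = 8, Σp = 248, Σq = 217, Σp² = 7872, Σq² = 6397, Σpq = 6915
nΣpq − ΣpΣq = 55320 − 53816 = 1504
nΣp² − (Σp)² = 62976 − 61504 = 1472; nΣq² − (Σq)² = 51176 − 47089 = 4087
r = 1504 / √(1472 × 4087) = 1504 / 2452.7666 ≈ 0.613

0.613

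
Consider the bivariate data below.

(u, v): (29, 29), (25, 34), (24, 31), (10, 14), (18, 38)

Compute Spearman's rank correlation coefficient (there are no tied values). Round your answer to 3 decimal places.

Rank u: 5, 4, 3, 1, 2
Rank v: 2, 4, 3, 1, 5
d = rank(u) − rank(v): 3, 0, 0, 0, -3; Σd² = 18
ρ = 1 − 6Σd² / [n(n²−1)] = 1 − 6×18 / (5×24) = 1 − 108/120 ≈ 0.100

0.100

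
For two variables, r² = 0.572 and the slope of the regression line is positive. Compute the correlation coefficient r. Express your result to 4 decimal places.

|r| = √0.572 = 0.7563
The association is positive, so r = 0.7563.

0.7563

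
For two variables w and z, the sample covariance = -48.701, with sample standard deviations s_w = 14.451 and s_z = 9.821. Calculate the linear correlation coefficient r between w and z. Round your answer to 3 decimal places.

-0.343

r = Cov(w,z) / (s_w · s_z) = -48.701 / (14.451 × 9.821)
  = -48.701 / 141.9233 ≈ -0.343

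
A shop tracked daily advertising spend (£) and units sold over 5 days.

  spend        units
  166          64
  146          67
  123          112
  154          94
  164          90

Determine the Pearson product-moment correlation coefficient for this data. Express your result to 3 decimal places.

n = 5, Σx = 753, Σy = 427, Σx² = 114613, Σy² = 38065, Σxy = 63418
nΣxy − ΣxΣy = 317090 − 321531 = -4441
nΣx² − (Σx)² = 573065 − 567009 = 6056; nΣy² − (Σy)² = 190325 − 182329 = 7996
r = -4441 / √(6056 × 7996) = -4441 / 6958.7194 ≈ -0.638

-0.638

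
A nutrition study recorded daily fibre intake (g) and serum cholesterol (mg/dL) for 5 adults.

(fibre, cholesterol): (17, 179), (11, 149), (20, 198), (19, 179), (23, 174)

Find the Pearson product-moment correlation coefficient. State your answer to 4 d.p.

0.7095

n = 5, Σx = 90, Σy = 879, Σx² = 1700, Σy² = 155763, Σxy = 16045
nΣxy − ΣxΣy = 80225 − 79110 = 1115
nΣx² − (Σx)² = 8500 − 8100 = 400; nΣy² − (Σy)² = 778815 − 772641 = 6174
r = 1115 / √(400 × 6174) = 1115 / 1571.4961 ≈ 0.7095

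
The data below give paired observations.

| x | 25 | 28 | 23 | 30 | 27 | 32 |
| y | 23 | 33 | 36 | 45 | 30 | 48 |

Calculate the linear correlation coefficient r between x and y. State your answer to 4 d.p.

0.7212

n = 6, Σx = 165, Σy = 215, Σx² = 4591, Σy² = 8143, Σxy = 6023
nΣxy − ΣxΣy = 36138 − 35475 = 663
nΣx² − (Σx)² = 27546 − 27225 = 321; nΣy² − (Σy)² = 48858 − 46225 = 2633
r = 663 / √(321 × 2633) = 663 / 919.3438 ≈ 0.7212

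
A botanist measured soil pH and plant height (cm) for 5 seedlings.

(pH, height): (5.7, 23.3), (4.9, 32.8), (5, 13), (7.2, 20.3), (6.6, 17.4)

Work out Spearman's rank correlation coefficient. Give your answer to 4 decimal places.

-0.3000

Rank pH: 3, 1, 2, 5, 4
Rank height: 4, 5, 1, 3, 2
d = rank(pH) − rank(height): -1, -4, 1, 2, 2; Σd² = 26
ρ = 1 − 6Σd² / [n(n²−1)] = 1 − 6×26 / (5×24) = 1 − 156/120 ≈ -0.3000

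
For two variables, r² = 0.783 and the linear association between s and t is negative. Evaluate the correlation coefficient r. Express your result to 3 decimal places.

|r| = √0.783 = 0.885
The association is negative, so r = −0.885.

-0.885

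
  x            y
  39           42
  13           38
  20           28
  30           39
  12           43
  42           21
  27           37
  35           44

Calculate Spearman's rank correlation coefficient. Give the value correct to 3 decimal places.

-0.143

Rank x: 7, 2, 3, 5, 1, 8, 4, 6
Rank y: 6, 4, 2, 5, 7, 1, 3, 8
d = rank(x) − rank(y): 1, -2, 1, 0, -6, 7, 1, -2; Σd² = 96
ρ = 1 − 6Σd² / [n(n²−1)] = 1 − 6×96 / (8×63) = 1 − 576/504 ≈ -0.143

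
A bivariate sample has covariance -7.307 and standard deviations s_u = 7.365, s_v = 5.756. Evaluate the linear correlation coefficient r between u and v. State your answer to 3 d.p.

r = Cov(u,v) / (s_u · s_v) = -7.307 / (7.365 × 5.756)
  = -7.307 / 42.3929 ≈ -0.172

-0.172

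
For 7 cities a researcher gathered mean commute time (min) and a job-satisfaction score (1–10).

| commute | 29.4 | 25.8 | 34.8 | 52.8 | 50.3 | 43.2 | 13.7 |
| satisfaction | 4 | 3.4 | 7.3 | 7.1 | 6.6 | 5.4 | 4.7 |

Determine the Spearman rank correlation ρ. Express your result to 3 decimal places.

0.679

Rank commute: 3, 2, 4, 7, 6, 5, 1
Rank satisfaction: 2, 1, 7, 6, 5, 4, 3
d = rank(commute) − rank(satisfaction): 1, 1, -3, 1, 1, 1, -2; Σd² = 18
ρ = 1 − 6Σd² / [n(n²−1)] = 1 − 6×18 / (7×48) = 1 − 108/336 ≈ 0.679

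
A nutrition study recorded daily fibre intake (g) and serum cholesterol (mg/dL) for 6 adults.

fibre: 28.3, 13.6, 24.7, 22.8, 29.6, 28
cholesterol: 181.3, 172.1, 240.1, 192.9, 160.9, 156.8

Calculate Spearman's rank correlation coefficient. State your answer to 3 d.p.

Rank fibre: 5, 1, 3, 2, 6, 4
Rank cholesterol: 4, 3, 6, 5, 2, 1
d = rank(fibre) − rank(cholesterol): 1, -2, -3, -3, 4, 3; Σd² = 48
ρ = 1 − 6Σd² / [n(n²−1)] = 1 − 6×48 / (6×35) = 1 − 288/210 ≈ -0.371

-0.371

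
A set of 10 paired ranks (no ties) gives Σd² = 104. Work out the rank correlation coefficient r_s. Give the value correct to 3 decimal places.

0.370

ρ = 1 − 6Σd² / [n(n²−1)] = 1 − 6×104 / (10×99)
  = 1 − 624/990 = 1 − 0.6303 ≈ 0.370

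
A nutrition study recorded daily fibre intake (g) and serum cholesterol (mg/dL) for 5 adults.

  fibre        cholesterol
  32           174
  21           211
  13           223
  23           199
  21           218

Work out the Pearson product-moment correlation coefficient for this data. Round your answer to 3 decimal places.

n = 5, Σx = 110, Σy = 1025, Σx² = 2604, Σy² = 211651, Σxy = 22053
nΣxy − ΣxΣy = 110265 − 112750 = -2485
nΣx² − (Σx)² = 13020 − 12100 = 920; nΣy² − (Σy)² = 1058255 − 1050625 = 7630
r = -2485 / √(920 × 7630) = -2485 / 2649.4528 ≈ -0.938

-0.938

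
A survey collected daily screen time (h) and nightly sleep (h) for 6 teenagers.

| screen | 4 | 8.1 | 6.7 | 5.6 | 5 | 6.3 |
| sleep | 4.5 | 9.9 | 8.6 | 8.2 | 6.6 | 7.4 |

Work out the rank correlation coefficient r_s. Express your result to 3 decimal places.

Rank screen: 1, 6, 5, 3, 2, 4
Rank sleep: 1, 6, 5, 4, 2, 3
d = rank(screen) − rank(sleep): 0, 0, 0, -1, 0, 1; Σd² = 2
ρ = 1 − 6Σd² / [n(n²−1)] = 1 − 6×2 / (6×35) = 1 − 12/210 ≈ 0.943

0.943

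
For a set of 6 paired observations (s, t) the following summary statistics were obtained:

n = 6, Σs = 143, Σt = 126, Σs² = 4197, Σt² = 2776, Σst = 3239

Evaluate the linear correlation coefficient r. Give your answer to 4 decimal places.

0.7370

r = (nΣst − ΣsΣt) / √[(nΣs² − (Σs)²)(nΣt² − (Σt)²)]
Numerator: 6×3239 − 143×126 = 1416
Denominator: √[(25182 − 20449)(16656 − 15876)] = √[4733 × 780] = 1921.3901
r = 1416 / 1921.3901 ≈ 0.7370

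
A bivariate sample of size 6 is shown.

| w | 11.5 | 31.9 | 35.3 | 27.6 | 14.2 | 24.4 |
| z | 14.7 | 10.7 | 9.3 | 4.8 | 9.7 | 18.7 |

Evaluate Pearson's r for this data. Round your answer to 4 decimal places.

n = 6, Σw = 144.9, Σz = 67.9, Σw² = 3954.71, Σz² = 883.89, Σwz = 1565.17
nΣwz − ΣwΣz = 9391.02 − 9838.71 = -447.69
nΣw² − (Σw)² = 23728.26 − 20996.01 = 2732.25; nΣz² − (Σz)² = 5303.34 − 4610.41 = 692.93
r = -447.69 / √(2732.25 × 692.93) = -447.69 / 1375.9571 ≈ -0.3254

-0.3254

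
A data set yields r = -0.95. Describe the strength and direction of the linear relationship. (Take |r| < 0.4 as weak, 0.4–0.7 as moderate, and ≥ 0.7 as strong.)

r = -0.95 < 0 so the relationship is negative.
|r| = 0.95, which falls in the strong range.

strong negative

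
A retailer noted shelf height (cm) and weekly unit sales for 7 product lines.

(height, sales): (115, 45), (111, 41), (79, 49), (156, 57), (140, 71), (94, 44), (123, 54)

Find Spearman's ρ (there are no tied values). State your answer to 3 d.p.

0.714

Rank height: 4, 3, 1, 7, 6, 2, 5
Rank sales: 3, 1, 4, 6, 7, 2, 5
d = rank(height) − rank(sales): 1, 2, -3, 1, -1, 0, 0; Σd² = 16
ρ = 1 − 6Σd² / [n(n²−1)] = 1 − 6×16 / (7×48) = 1 − 96/336 ≈ 0.714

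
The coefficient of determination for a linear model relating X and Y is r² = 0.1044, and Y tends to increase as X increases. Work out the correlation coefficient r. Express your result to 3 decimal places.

0.323

|r| = √0.1044 = 0.323
The association is positive, so r = 0.323.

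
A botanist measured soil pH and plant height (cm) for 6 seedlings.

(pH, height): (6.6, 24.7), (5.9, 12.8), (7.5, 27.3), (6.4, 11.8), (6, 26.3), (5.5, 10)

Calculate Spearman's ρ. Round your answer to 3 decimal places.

Rank pH: 5, 2, 6, 4, 3, 1
Rank height: 4, 3, 6, 2, 5, 1
d = rank(pH) − rank(height): 1, -1, 0, 2, -2, 0; Σd² = 10
ρ = 1 − 6Σd² / [n(n²−1)] = 1 − 6×10 / (6×35) = 1 − 60/210 ≈ 0.714

0.714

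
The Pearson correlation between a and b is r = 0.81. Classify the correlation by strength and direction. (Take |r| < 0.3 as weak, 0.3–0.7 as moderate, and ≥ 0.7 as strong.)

r = 0.81 > 0 so the relationship is positive.
|r| = 0.81, which falls in the strong range.

strong positive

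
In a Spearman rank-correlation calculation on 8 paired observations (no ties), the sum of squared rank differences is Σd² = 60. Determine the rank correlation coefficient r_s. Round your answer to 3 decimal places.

0.286

ρ = 1 − 6Σd² / [n(n²−1)] = 1 − 6×60 / (8×63)
  = 1 − 360/504 = 1 − 0.7143 ≈ 0.286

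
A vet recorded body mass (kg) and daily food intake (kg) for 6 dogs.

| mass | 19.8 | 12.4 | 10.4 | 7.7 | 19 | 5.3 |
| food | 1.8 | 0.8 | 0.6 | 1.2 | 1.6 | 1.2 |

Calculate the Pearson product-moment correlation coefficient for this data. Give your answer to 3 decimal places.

n = 6, Σx = 74.6, Σy = 7.2, Σx² = 1102.34, Σy² = 9.68, Σxy = 97.8
nΣxy − ΣxΣy = 586.8 − 537.12 = 49.68
nΣx² − (Σx)² = 6614.04 − 5565.16 = 1048.88; nΣy² − (Σy)² = 58.08 − 51.84 = 6.24
r = 49.68 / √(1048.88 × 6.24) = 49.68 / 80.9012 ≈ 0.614

0.614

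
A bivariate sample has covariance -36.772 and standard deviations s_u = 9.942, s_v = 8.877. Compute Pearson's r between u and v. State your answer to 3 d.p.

r = Cov(u,v) / (s_u · s_v) = -36.772 / (9.942 × 8.877)
  = -36.772 / 88.2551 ≈ -0.417

-0.417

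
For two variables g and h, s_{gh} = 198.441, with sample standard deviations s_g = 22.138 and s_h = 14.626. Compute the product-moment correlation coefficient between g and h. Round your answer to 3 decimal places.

0.613

r = Cov(g,h) / (s_g · s_h) = 198.441 / (22.138 × 14.626)
  = 198.441 / 323.7904 ≈ 0.613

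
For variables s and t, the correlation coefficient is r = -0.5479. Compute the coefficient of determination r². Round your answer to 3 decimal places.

0.300

r² = (-0.5479)² = 0.300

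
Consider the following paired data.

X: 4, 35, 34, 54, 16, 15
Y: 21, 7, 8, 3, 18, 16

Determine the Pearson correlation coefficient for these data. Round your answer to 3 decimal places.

n = 6, ΣX = 158, ΣY = 73, ΣX² = 5794, ΣY² = 1143, ΣXY = 1291
nΣXY − ΣXΣY = 7746 − 11534 = -3788
nΣX² − (ΣX)² = 34764 − 24964 = 9800; nΣY² − (ΣY)² = 6858 − 5329 = 1529
r = -3788 / √(9800 × 1529) = -3788 / 3870.9430 ≈ -0.979

-0.979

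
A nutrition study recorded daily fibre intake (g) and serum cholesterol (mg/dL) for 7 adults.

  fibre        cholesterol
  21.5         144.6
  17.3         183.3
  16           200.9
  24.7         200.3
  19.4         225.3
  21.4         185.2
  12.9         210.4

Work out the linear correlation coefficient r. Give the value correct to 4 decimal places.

n = 7, Σx = 133.2, Σy = 1350, Σx² = 2628.36, Σy² = 264316.24, Σxy = 25490.06
nΣxy − ΣxΣy = 178430.42 − 179820 = -1389.58
nΣx² − (Σx)² = 18398.52 − 17742.24 = 656.28; nΣy² − (Σy)² = 1850213.68 − 1822500 = 27713.68
r = -1389.58 / √(656.28 × 27713.68) = -1389.58 / 4264.7314 ≈ -0.3258

-0.3258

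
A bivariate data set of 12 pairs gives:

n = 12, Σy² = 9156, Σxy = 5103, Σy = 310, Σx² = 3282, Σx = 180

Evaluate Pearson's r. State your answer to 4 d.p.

r = (nΣxy − ΣxΣy) / √[(nΣx² − (Σx)²)(nΣy² − (Σy)²)]
Numerator: 12×5103 − 180×310 = 5436
Denominator: √[(39384 − 32400)(109872 − 96100)] = √[6984 × 13772] = 9807.3262
r = 5436 / 9807.3262 ≈ 0.5543

0.5543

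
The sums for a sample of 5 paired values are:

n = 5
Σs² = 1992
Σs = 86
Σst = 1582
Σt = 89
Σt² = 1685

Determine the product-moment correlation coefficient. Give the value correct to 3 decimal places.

0.225

r = (nΣst − ΣsΣt) / √[(nΣs² − (Σs)²)(nΣt² − (Σt)²)]
Numerator: 5×1582 − 86×89 = 256
Denominator: √[(9960 − 7396)(8425 − 7921)] = √[2564 × 504] = 1136.7744
r = 256 / 1136.7744 ≈ 0.225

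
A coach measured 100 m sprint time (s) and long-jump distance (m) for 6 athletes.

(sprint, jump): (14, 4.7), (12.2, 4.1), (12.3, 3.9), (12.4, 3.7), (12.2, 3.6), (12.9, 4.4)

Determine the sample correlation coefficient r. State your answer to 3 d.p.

n = 6, Σx = 76, Σy = 24.4, Σx² = 965.14, Σy² = 100.12, Σxy = 310.35
nΣxy − ΣxΣy = 1862.1 − 1854.4 = 7.7
nΣx² − (Σx)² = 5790.84 − 5776 = 14.84; nΣy² − (Σy)² = 600.72 − 595.36 = 5.36
r = 7.7 / √(14.84 × 5.36) = 7.7 / 8.9187 ≈ 0.863

0.863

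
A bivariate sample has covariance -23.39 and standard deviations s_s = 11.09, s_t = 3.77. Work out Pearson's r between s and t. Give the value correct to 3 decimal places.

-0.559

r = Cov(s,t) / (s_s · s_t) = -23.39 / (11.09 × 3.77)
  = -23.39 / 41.8093 ≈ -0.559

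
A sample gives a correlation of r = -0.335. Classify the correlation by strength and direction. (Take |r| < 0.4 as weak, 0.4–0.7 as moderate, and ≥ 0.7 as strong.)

r = -0.335 < 0 so the relationship is negative.
|r| = 0.335, which falls in the weak range.

weak negative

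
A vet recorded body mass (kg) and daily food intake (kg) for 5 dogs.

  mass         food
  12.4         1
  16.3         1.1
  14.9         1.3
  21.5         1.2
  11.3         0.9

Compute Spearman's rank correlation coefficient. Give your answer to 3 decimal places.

Rank mass: 2, 4, 3, 5, 1
Rank food: 2, 3, 5, 4, 1
d = rank(mass) − rank(food): 0, 1, -2, 1, 0; Σd² = 6
ρ = 1 − 6Σd² / [n(n²−1)] = 1 − 6×6 / (5×24) = 1 − 36/120 ≈ 0.700

0.700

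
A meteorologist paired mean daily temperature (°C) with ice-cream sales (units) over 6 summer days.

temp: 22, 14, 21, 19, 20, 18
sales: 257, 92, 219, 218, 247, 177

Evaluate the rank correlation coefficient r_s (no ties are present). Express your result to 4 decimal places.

0.9429

Rank temp: 6, 1, 5, 3, 4, 2
Rank sales: 6, 1, 4, 3, 5, 2
d = rank(temp) − rank(sales): 0, 0, 1, 0, -1, 0; Σd² = 2
ρ = 1 − 6Σd² / [n(n²−1)] = 1 − 6×2 / (6×35) = 1 − 12/210 ≈ 0.9429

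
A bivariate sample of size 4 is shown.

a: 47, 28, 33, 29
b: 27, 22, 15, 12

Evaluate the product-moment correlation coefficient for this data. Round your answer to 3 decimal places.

0.700

n = 4, Σa = 137, Σb = 76, Σa² = 4923, Σb² = 1582, Σab = 2728
nΣab − ΣaΣb = 10912 − 10412 = 500
nΣa² − (Σa)² = 19692 − 18769 = 923; nΣb² − (Σb)² = 6328 − 5776 = 552
r = 500 / √(923 × 552) = 500 / 713.7899 ≈ 0.700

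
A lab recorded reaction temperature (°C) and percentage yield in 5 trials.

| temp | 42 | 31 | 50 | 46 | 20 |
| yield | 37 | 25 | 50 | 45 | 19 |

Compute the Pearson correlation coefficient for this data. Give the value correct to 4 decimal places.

n = 5, Σx = 189, Σy = 176, Σx² = 7741, Σy² = 6880, Σxy = 7279
nΣxy − ΣxΣy = 36395 − 33264 = 3131
nΣx² − (Σx)² = 38705 − 35721 = 2984; nΣy² − (Σy)² = 34400 − 30976 = 3424
r = 3131 / √(2984 × 3424) = 3131 / 3196.4380 ≈ 0.9795

0.9795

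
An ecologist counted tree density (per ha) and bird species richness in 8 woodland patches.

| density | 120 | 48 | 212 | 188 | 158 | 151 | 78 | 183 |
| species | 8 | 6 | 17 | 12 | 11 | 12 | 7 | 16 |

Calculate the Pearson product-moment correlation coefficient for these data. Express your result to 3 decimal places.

0.925

n = 8, Σx = 1138, Σy = 89, Σx² = 184330, Σy² = 1103, Σxy = 14132
nΣxy − ΣxΣy = 113056 − 101282 = 11774
nΣx² − (Σx)² = 1474640 − 1295044 = 179596; nΣy² − (Σy)² = 8824 − 7921 = 903
r = 11774 / √(179596 × 903) = 11774 / 12734.8022 ≈ 0.925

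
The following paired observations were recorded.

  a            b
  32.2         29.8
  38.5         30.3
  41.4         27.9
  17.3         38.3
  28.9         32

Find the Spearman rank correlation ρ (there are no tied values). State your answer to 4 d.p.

Rank a: 3, 4, 5, 1, 2
Rank b: 2, 3, 1, 5, 4
d = rank(a) − rank(b): 1, 1, 4, -4, -2; Σd² = 38
ρ = 1 − 6Σd² / [n(n²−1)] = 1 − 6×38 / (5×24) = 1 − 228/120 ≈ -0.9000

-0.9000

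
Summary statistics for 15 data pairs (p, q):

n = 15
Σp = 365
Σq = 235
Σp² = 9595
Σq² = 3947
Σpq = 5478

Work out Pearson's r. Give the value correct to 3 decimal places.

-0.552

r = (nΣpq − ΣpΣq) / √[(nΣp² − (Σp)²)(nΣq² − (Σq)²)]
Numerator: 15×5478 − 365×235 = -3605
Denominator: √[(143925 − 133225)(59205 − 55225)] = √[10700 × 3980] = 6525.7950
r = -3605 / 6525.7950 ≈ -0.552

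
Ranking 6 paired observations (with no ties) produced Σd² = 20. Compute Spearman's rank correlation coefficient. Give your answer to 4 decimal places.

0.4286

ρ = 1 − 6Σd² / [n(n²−1)] = 1 − 6×20 / (6×35)
  = 1 − 120/210 = 1 − 0.57143 ≈ 0.4286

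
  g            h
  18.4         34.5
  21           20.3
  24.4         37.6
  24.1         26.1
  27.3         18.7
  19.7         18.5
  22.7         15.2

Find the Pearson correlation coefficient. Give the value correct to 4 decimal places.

n = 7, Σg = 157.6, Σh = 170.9, Σg² = 3604.4, Σh² = 4620.29, Σgh = 3827.55
nΣgh − ΣgΣh = 26792.85 − 26933.84 = -140.99
nΣg² − (Σg)² = 25230.8 − 24837.76 = 393.04; nΣh² − (Σh)² = 32342.03 − 29206.81 = 3135.22
r = -140.99 / √(393.04 × 3135.22) = -140.99 / 1110.0752 ≈ -0.1270

-0.1270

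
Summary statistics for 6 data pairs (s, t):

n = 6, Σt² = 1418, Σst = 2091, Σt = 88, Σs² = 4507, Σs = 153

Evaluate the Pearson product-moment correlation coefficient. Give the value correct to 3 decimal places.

r = (nΣst − ΣsΣt) / √[(nΣs² − (Σs)²)(nΣt² − (Σt)²)]
Numerator: 6×2091 − 153×88 = -918
Denominator: √[(27042 − 23409)(8508 − 7744)] = √[3633 × 764] = 1666.0168
r = -918 / 1666.0168 ≈ -0.551

-0.551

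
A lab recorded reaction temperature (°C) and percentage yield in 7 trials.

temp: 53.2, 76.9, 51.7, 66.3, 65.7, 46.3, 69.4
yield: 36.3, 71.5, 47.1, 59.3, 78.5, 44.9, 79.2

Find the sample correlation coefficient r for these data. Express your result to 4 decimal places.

0.8303

n = 7, Σx = 429.5, Σy = 416.8, Σx² = 27088.97, Σy² = 26615.74, Σxy = 26528.97
nΣxy − ΣxΣy = 185702.79 − 179015.6 = 6687.19
nΣx² − (Σx)² = 189622.79 − 184470.25 = 5152.54; nΣy² − (Σy)² = 186310.18 − 173722.24 = 12587.94
r = 6687.19 / √(5152.54 × 12587.94) = 6687.19 / 8053.5622 ≈ 0.8303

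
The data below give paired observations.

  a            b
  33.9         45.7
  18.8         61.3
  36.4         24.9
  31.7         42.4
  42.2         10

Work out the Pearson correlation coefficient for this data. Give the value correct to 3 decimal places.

-0.924

n = 5, Σa = 163, Σb = 184.3, Σa² = 5613.34, Σb² = 8363.95, Σab = 5374.11
nΣab − ΣaΣb = 26870.55 − 30040.9 = -3170.35
nΣa² − (Σa)² = 28066.7 − 26569 = 1497.7; nΣb² − (Σb)² = 41819.75 − 33966.49 = 7853.26
r = -3170.35 / √(1497.7 × 7853.26) = -3170.35 / 3429.5521 ≈ -0.924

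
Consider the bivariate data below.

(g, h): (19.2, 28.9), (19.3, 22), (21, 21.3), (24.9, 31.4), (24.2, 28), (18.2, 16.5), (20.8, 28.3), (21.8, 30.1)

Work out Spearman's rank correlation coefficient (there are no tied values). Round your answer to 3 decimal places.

0.571

Rank g: 2, 3, 5, 8, 7, 1, 4, 6
Rank h: 6, 3, 2, 8, 4, 1, 5, 7
d = rank(g) − rank(h): -4, 0, 3, 0, 3, 0, -1, -1; Σd² = 36
ρ = 1 − 6Σd² / [n(n²−1)] = 1 − 6×36 / (8×63) = 1 − 216/504 ≈ 0.571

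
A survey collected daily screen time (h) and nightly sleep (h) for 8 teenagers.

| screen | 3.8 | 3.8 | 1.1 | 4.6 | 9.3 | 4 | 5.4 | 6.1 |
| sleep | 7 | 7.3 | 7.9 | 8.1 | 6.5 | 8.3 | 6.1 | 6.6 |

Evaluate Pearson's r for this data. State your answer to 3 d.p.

n = 8, Σx = 38.1, Σy = 57.8, Σx² = 220.11, Σy² = 422.22, Σxy = 267.14
nΣxy − ΣxΣy = 2137.12 − 2202.18 = -65.06
nΣx² − (Σx)² = 1760.88 − 1451.61 = 309.27; nΣy² − (Σy)² = 3377.76 − 3340.84 = 36.92
r = -65.06 / √(309.27 × 36.92) = -65.06 / 106.8562 ≈ -0.609

-0.609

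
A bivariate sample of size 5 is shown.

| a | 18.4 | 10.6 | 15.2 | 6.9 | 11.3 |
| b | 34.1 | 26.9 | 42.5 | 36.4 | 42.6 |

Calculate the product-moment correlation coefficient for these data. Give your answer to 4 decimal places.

n = 5, Σa = 62.4, Σb = 182.5, Σa² = 857.26, Σb² = 6832.39, Σab = 2291.12
nΣab − ΣaΣb = 11455.6 − 11388 = 67.6
nΣa² − (Σa)² = 4286.3 − 3893.76 = 392.54; nΣb² − (Σb)² = 34161.95 − 33306.25 = 855.7
r = 67.6 / √(392.54 × 855.7) = 67.6 / 579.5658 ≈ 0.1166

0.1166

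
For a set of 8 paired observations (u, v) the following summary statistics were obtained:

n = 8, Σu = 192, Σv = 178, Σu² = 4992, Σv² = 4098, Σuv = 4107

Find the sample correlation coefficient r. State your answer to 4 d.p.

r = (nΣuv − ΣuΣv) / √[(nΣu² − (Σu)²)(nΣv² − (Σv)²)]
Numerator: 8×4107 − 192×178 = -1320
Denominator: √[(39936 − 36864)(32784 − 31684)] = √[3072 × 1100] = 1838.2600
r = -1320 / 1838.2600 ≈ -0.7181

-0.7181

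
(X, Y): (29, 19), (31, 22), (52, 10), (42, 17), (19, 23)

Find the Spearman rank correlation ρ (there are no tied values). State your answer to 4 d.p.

Rank X: 2, 3, 5, 4, 1
Rank Y: 3, 4, 1, 2, 5
d = rank(X) − rank(Y): -1, -1, 4, 2, -4; Σd² = 38
ρ = 1 − 6Σd² / [n(n²−1)] = 1 − 6×38 / (5×24) = 1 − 228/120 ≈ -0.9000

-0.9000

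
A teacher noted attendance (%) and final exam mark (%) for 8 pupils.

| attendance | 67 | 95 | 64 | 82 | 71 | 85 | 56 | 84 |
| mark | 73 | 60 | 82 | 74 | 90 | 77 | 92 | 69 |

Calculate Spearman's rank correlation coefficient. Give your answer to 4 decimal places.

-0.7143

Rank attendance: 3, 8, 2, 5, 4, 7, 1, 6
Rank mark: 3, 1, 6, 4, 7, 5, 8, 2
d = rank(attendance) − rank(mark): 0, 7, -4, 1, -3, 2, -7, 4; Σd² = 144
ρ = 1 − 6Σd² / [n(n²−1)] = 1 − 6×144 / (8×63) = 1 − 864/504 ≈ -0.7143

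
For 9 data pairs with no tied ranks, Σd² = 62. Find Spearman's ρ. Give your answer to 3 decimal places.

ρ = 1 − 6Σd² / [n(n²−1)] = 1 − 6×62 / (9×80)
  = 1 − 372/720 = 1 − 0.5167 ≈ 0.483

0.483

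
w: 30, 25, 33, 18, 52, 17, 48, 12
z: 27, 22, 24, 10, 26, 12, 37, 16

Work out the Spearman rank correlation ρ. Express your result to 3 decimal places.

Rank w: 5, 4, 6, 3, 8, 2, 7, 1
Rank z: 7, 4, 5, 1, 6, 2, 8, 3
d = rank(w) − rank(z): -2, 0, 1, 2, 2, 0, -1, -2; Σd² = 18
ρ = 1 − 6Σd² / [n(n²−1)] = 1 − 6×18 / (8×63) = 1 − 108/504 ≈ 0.786

0.786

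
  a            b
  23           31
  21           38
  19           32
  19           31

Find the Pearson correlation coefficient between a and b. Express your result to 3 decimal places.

0.103

n = 4, Σa = 82, Σb = 132, Σa² = 1692, Σb² = 4390, Σab = 2708
nΣab − ΣaΣb = 10832 − 10824 = 8
nΣa² − (Σa)² = 6768 − 6724 = 44; nΣb² − (Σb)² = 17560 − 17424 = 136
r = 8 / √(44 × 136) = 8 / 77.3563 ≈ 0.103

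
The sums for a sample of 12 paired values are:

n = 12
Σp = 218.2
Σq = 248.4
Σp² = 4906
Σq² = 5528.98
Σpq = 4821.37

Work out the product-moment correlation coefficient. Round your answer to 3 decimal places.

0.505

r = (nΣpq − ΣpΣq) / √[(nΣp² − (Σp)²)(nΣq² − (Σq)²)]
Numerator: 12×4821.37 − 218.2×248.4 = 3655.56
Denominator: √[(58872 − 47611.24)(66347.76 − 61702.56)] = √[11260.76 × 4645.2] = 7232.4603
r = 3655.56 / 7232.4603 ≈ 0.505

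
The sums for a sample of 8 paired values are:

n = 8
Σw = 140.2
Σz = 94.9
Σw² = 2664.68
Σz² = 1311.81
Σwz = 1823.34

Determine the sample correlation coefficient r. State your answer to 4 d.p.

r = (nΣwz − ΣwΣz) / √[(nΣw² − (Σw)²)(nΣz² − (Σz)²)]
Numerator: 8×1823.34 − 140.2×94.9 = 1281.74
Denominator: √[(21317.44 − 19656.04)(10494.48 − 9006.01)] = √[1661.4 × 1488.47] = 1572.5597
r = 1281.74 / 1572.5597 ≈ 0.8151

0.8151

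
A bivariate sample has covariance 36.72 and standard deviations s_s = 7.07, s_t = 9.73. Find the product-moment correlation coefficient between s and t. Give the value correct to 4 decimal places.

r = Cov(s,t) / (s_s · s_t) = 36.72 / (7.07 × 9.73)
  = 36.72 / 68.7911 ≈ 0.5338

0.5338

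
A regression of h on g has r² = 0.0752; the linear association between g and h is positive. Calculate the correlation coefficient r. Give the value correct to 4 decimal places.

|r| = √0.0752 = 0.2742
The association is positive, so r = 0.2742.

0.2742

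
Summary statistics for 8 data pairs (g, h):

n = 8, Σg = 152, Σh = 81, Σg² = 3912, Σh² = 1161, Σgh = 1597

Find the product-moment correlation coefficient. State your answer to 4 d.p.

0.0982

r = (nΣgh − ΣgΣh) / √[(nΣg² − (Σg)²)(nΣh² − (Σh)²)]
Numerator: 8×1597 − 152×81 = 464
Denominator: √[(31296 − 23104)(9288 − 6561)] = √[8192 × 2727] = 4726.4769
r = 464 / 4726.4769 ≈ 0.0982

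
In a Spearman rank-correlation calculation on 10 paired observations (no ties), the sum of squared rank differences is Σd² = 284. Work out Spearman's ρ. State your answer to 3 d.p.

-0.721

ρ = 1 − 6Σd² / [n(n²−1)] = 1 − 6×284 / (10×99)
  = 1 − 1704/990 = 1 − 1.7212 ≈ -0.721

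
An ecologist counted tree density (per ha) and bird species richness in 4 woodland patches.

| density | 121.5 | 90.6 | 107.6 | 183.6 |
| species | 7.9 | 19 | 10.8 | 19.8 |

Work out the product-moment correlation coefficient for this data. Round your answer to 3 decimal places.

n = 4, Σx = 503.3, Σy = 57.5, Σx² = 68257.33, Σy² = 932.09, Σxy = 7478.61
nΣxy − ΣxΣy = 29914.44 − 28939.75 = 974.69
nΣx² − (Σx)² = 273029.32 − 253310.89 = 19718.43; nΣy² − (Σy)² = 3728.36 − 3306.25 = 422.11
r = 974.69 / √(19718.43 × 422.11) = 974.69 / 2885.0211 ≈ 0.338

0.338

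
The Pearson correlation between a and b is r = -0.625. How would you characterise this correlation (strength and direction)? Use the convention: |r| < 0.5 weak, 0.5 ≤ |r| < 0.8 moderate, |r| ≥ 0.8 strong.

moderate negative

r = -0.625 < 0 so the relationship is negative.
|r| = 0.625, which falls in the moderate range.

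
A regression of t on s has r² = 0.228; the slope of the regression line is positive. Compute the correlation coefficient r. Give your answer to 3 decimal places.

|r| = √0.228 = 0.477
The association is positive, so r = 0.477.

0.477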